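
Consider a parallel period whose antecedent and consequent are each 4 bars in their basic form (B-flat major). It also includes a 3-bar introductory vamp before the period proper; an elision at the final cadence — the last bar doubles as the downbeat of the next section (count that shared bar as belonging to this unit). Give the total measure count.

11 measures

Basic parallel period: 4 + 4 = 8 bars.
8 (basic form) + 3 (introduction) = 11.
The elision shares a bar with the next section but does not change this unit's count.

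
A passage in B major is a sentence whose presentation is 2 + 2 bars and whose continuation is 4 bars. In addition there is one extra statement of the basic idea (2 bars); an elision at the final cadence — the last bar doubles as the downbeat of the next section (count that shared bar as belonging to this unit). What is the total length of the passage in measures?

10 measures

Basic sentence: 2 + 2 + 4 = 8 bars.
8 (basic form) + 2 (extra statement) = 10.
The elision shares a bar with the next section but does not change this unit's count.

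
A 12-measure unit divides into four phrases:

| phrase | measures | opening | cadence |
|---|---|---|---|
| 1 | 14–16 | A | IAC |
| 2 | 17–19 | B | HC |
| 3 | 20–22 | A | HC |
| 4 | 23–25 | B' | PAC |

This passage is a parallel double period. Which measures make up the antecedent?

In a double period the four phrases pair into a large antecedent (phrases 1–2, ending half cadence) and a large consequent (phrases 3–4, ending perfect authentic cadence). The antecedent spans mm. 14-19.

measures 14–19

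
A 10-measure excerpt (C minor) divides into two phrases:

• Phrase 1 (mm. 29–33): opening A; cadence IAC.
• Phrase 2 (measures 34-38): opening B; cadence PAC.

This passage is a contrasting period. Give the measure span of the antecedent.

measures 29–33

The antecedent is the phrase ending with the weaker cadence (imperfect authentic cadence, phrase 1) and the consequent the one ending more conclusively (perfect authentic cadence, phrase 2); the antecedent is mm. 29–33.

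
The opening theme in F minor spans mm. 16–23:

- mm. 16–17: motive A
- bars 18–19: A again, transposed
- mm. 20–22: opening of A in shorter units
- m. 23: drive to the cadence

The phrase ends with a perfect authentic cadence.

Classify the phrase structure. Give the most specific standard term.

Basic idea (bars 16–17) + its repetition (mm. 18-19) form the presentation; fragmentation and cadence (mm. 20–23) form the continuation — the 8-bar whole is a sentence.

sentence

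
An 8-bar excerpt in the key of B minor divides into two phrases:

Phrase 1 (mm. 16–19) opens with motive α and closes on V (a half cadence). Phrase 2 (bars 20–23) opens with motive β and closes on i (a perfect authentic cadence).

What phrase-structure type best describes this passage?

Phrase 1 ends with a half cadence (weaker) and phrase 2 with a perfect authentic cadence (stronger): antecedent + consequent = a period.
The two phrases open with different material (α / β), so the period is contrasting.

contrasting period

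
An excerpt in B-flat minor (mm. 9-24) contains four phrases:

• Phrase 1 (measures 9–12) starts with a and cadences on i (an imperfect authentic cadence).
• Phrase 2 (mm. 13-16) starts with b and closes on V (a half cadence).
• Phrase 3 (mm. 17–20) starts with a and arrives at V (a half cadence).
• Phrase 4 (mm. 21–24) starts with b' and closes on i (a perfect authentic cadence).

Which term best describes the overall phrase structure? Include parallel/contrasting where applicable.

Four phrases in two halves: the first half (bars 9-16) ends with a half cadence, the second (measures 17–24) with a perfect authentic cadence — a large antecedent–consequent pair, i.e. a double period.
Phrase 3 begins with the same material as phrase 1, making it parallel.

parallel double period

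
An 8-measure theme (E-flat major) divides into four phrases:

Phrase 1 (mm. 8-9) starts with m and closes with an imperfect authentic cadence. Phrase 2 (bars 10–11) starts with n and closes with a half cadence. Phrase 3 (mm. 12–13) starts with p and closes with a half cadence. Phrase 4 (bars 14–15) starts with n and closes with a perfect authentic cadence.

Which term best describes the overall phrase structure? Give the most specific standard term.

Four phrases in two halves: the first half (measures 8–11) ends with a half cadence, the second (measures 12–15) with a perfect authentic cadence — a large antecedent–consequent pair, i.e. a double period.
Phrase 3 begins with different material from phrase 1, making it contrasting.

contrasting double period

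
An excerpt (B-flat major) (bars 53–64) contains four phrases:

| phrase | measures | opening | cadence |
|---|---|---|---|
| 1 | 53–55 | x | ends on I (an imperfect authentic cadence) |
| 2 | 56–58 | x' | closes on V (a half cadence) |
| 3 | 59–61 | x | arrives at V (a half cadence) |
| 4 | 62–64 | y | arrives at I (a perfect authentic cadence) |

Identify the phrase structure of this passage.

parallel double period

Four phrases in two halves: the first half (bars 53–58) ends with a half cadence, the second (mm. 59–64) with a perfect authentic cadence — a large antecedent–consequent pair, i.e. a double period.
Phrase 3 begins with the same material as phrase 1, making it parallel.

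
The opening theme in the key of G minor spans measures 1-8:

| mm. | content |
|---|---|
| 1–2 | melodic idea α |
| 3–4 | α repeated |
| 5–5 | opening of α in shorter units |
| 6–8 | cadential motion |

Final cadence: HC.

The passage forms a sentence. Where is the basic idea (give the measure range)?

measures 1–2

The presentation of a sentence is the basic idea (mm. 1–2) plus its repetition (mm. 3–4); the basic idea is therefore measures 1–2.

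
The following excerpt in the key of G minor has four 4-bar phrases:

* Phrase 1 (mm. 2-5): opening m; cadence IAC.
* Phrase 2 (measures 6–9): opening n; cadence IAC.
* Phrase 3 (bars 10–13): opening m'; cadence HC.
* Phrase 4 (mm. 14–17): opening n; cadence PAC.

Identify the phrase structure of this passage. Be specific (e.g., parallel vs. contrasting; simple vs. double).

Four phrases in two halves: the first half (mm. 2–9) ends with an imperfect authentic cadence, the second (mm. 10-17) with a perfect authentic cadence — a large antecedent–consequent pair, i.e. a double period.
Phrase 3 begins with the same material as phrase 1, making it parallel.

parallel double period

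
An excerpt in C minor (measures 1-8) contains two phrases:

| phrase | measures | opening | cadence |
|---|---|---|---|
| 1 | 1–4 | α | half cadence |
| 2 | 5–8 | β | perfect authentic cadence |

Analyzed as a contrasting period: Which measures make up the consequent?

measures 5–8

The antecedent is the phrase ending with the weaker cadence (half cadence, phrase 1) and the consequent the one ending more conclusively (perfect authentic cadence, phrase 2); the consequent is mm. 5-8.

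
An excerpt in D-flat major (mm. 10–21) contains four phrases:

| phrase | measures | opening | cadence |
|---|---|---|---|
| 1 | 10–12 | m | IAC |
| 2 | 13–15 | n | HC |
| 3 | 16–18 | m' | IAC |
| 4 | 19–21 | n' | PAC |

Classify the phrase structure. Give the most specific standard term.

Four phrases in two halves: the first half (bars 10-15) ends with a half cadence, the second (measures 16–21) with a perfect authentic cadence — a large antecedent–consequent pair, i.e. a double period.
Phrase 3 begins with the same material as phrase 1, making it parallel.

parallel double period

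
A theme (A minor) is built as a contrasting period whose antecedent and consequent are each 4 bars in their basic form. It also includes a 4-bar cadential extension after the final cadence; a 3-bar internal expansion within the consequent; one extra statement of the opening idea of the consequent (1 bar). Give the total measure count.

16 measures

Basic contrasting period: 4 + 4 = 8 bars.
8 (basic form) + 4 (cadential extension) + 3 (internal expansion) + 1 (extra statement) = 16.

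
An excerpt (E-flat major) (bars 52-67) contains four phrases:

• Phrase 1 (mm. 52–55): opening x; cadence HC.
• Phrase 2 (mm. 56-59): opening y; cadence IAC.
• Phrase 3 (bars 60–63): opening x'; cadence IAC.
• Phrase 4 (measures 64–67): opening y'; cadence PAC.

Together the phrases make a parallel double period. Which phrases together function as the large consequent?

phrases 3 and 4

In a double period the first pair of phrases (ending imperfect authentic cadence) is the large antecedent and the second pair (ending perfect authentic cadence) is the large consequent; the consequent is phrases 3 and 4.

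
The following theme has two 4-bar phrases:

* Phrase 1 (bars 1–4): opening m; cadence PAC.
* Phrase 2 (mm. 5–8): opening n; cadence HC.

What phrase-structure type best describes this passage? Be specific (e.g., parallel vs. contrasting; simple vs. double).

phrase group

The second phrase closes with a half cadence, which is not stronger than the first phrase's perfect authentic cadence; without a weak→strong cadential pair there is no antecedent–consequent relationship, so this is a phrase group rather than a period.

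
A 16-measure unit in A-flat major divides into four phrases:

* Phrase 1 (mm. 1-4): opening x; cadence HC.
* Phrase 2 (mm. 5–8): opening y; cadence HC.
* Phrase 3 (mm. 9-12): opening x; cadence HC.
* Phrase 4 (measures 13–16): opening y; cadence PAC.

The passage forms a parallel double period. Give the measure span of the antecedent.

measures 1–8

In a double period the first pair of phrases (ending half cadence) is the large antecedent and the second pair (ending perfect authentic cadence) is the large consequent; the antecedent is measures 1–8.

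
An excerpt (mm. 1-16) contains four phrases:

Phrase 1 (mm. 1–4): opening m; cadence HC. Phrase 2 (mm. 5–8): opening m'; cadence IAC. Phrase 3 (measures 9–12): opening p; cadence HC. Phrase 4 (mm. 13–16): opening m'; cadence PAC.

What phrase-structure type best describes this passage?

Four phrases in two halves: the first half (mm. 1-8) ends with an imperfect authentic cadence, the second (bars 9–16) with a perfect authentic cadence — a large antecedent–consequent pair, i.e. a double period.
Phrase 3 begins with different material from phrase 1, making it contrasting.

contrasting double period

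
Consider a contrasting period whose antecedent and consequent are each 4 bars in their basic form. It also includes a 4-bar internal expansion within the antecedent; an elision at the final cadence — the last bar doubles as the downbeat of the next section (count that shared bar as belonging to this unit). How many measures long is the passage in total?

Basic contrasting period: 4 + 4 = 8 bars.
8 (basic form) + 4 (internal expansion) = 12.
The elision shares a bar with the next section but does not change this unit's count.

12 measures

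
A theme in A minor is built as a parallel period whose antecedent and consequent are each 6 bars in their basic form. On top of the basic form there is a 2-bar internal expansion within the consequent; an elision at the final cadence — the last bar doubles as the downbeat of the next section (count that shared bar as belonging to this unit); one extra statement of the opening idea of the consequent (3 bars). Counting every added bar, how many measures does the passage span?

17 measures

Basic parallel period: 6 + 6 = 12 bars.
12 (basic form) + 2 (internal expansion) + 3 (extra statement) = 17.
The elision shares a bar with the next section but does not change this unit's count.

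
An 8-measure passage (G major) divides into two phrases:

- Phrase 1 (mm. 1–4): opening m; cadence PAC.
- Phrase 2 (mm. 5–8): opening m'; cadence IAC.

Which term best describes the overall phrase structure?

phrase group

The second phrase closes with an imperfect authentic cadence, which is not stronger than the first phrase's perfect authentic cadence; without a weak→strong cadential pair there is no antecedent–consequent relationship, so this is a phrase group rather than a period.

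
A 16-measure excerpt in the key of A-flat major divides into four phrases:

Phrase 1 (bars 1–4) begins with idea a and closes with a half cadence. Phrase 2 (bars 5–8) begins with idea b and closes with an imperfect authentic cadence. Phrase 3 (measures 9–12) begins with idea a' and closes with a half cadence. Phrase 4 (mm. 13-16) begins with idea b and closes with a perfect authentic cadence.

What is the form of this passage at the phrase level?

Four phrases in two halves: the first half (mm. 1-8) ends with an imperfect authentic cadence, the second (mm. 9-16) with a perfect authentic cadence — a large antecedent–consequent pair, i.e. a double period.
Phrase 3 begins with the same material as phrase 1, making it parallel.

parallel double period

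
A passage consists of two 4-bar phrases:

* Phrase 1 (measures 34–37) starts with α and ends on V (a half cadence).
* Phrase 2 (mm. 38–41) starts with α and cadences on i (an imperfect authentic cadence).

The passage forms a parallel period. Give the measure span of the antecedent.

The antecedent is the phrase ending with the weaker cadence (half cadence, phrase 1) and the consequent the one ending more conclusively (imperfect authentic cadence, phrase 2); the antecedent is mm. 34-37.

measures 34–37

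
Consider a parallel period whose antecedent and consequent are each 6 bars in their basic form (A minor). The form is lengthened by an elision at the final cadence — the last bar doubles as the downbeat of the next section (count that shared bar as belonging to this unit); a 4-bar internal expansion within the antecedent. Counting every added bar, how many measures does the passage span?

Basic parallel period: 6 + 6 = 12 bars.
12 (basic form) + 4 (internal expansion) = 16.
The elision shares a bar with the next section but does not change this unit's count.

16 measures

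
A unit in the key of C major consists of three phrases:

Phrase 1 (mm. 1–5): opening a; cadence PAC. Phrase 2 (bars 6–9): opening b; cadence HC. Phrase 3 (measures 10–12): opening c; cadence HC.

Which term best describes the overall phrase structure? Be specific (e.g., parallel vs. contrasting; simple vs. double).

phrase group

The final phrase closes with a half cadence, which is not stronger than the preceding half cadence; the 3 phrases lack an overall antecedent–consequent design and so form a phrase group.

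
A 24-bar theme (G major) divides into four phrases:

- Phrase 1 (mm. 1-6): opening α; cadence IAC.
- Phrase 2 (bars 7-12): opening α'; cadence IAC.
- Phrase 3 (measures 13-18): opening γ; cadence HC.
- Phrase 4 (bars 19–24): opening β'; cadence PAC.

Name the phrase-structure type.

Four phrases in two halves: the first half (measures 1-12) ends with an imperfect authentic cadence, the second (measures 13–24) with a perfect authentic cadence — a large antecedent–consequent pair, i.e. a double period.
Phrase 3 begins with different material from phrase 1, making it contrasting.

contrasting double period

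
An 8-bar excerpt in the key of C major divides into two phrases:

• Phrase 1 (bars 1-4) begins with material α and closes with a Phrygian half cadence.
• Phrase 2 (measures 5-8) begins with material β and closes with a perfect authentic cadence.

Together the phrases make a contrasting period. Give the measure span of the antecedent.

measures 1–4

The phrase ending with the weaker cadence (Phrygian half cadence) is the antecedent; the one ending more conclusively (perfect authentic cadence) is the consequent. The antecedent is measures 1–4.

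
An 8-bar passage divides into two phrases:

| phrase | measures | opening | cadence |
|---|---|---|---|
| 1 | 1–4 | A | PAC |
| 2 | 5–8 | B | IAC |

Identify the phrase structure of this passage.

The second phrase closes with an imperfect authentic cadence, which is not stronger than the first phrase's perfect authentic cadence; without a weak→strong cadential pair there is no antecedent–consequent relationship, so this is a phrase group rather than a period.

phrase group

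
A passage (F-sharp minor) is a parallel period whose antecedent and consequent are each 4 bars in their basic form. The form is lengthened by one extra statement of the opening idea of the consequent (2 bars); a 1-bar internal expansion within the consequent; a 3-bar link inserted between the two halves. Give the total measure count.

Basic parallel period: 4 + 4 = 8 bars.
8 (basic form) + 2 (extra statement) + 1 (internal expansion) + 3 (link) = 14.

14 measures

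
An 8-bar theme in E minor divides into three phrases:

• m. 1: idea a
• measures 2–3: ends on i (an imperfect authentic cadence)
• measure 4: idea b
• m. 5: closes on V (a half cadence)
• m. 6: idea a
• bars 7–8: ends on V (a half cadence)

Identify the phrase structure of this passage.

phrase group

The final phrase closes with a half cadence, which is not stronger than the preceding half cadence; the 3 phrases lack an overall antecedent–consequent design and so form a phrase group.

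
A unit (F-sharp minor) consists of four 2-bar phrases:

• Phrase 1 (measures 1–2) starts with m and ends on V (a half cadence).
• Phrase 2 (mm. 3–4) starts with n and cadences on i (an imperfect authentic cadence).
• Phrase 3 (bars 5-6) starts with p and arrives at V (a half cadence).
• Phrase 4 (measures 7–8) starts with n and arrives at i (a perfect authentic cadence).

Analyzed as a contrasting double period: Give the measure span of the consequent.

In a double period the four phrases pair into a large antecedent (phrases 1–2, ending imperfect authentic cadence) and a large consequent (phrases 3–4, ending perfect authentic cadence). The consequent spans bars 5–8.

measures 5–8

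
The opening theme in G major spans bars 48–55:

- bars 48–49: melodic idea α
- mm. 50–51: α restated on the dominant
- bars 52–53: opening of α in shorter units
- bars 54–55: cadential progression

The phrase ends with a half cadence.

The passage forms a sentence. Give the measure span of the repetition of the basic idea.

measures 50–51

The presentation of a sentence is the basic idea (mm. 48-49) plus its repetition (measures 50–51); the repetition of the basic idea is therefore mm. 50–51.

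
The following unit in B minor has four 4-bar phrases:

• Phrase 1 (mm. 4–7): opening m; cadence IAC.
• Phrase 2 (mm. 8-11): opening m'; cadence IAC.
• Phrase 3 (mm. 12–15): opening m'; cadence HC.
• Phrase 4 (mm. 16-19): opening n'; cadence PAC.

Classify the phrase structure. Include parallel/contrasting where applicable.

Four phrases in two halves: the first half (measures 4–11) ends with an imperfect authentic cadence, the second (measures 12-19) with a perfect authentic cadence — a large antecedent–consequent pair, i.e. a double period.
Phrase 3 begins with the same material as phrase 1, making it parallel.

parallel double period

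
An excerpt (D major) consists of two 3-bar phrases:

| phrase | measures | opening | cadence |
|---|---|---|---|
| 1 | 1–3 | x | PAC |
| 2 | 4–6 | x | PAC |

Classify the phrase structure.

repeated phrase

Both phrases have the same opening (x) and the same cadence (perfect authentic cadence): the second is a restatement, not a consequent, so this is a repeated phrase rather than a period.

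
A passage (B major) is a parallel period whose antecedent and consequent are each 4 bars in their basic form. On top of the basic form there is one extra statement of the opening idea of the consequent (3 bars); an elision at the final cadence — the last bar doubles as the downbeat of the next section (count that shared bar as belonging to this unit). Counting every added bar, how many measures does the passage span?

11 measures

Basic parallel period: 4 + 4 = 8 bars.
8 (basic form) + 3 (extra statement) = 11.
The elision shares a bar with the next section but does not change this unit's count.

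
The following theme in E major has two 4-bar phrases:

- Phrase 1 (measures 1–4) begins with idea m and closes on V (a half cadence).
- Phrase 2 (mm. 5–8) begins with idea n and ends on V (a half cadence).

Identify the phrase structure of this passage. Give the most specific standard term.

The second phrase closes with a half cadence, which is not stronger than the first phrase's half cadence; without a weak→strong cadential pair there is no antecedent–consequent relationship, so this is a phrase group rather than a period.

phrase group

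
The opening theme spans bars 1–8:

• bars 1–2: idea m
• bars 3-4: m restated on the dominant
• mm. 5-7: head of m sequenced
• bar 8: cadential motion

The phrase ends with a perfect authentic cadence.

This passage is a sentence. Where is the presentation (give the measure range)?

measures 1–4

The presentation of a sentence is the basic idea (mm. 1–2) plus its repetition (mm. 3-4); the presentation is therefore bars 1-4.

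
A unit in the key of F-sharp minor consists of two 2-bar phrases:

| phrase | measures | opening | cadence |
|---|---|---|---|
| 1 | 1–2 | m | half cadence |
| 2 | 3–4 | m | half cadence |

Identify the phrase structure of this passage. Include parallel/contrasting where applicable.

Both phrases have the same opening (m) and the same cadence (half cadence): the second is a restatement, not a consequent, so this is a repeated phrase rather than a period.

repeated phrase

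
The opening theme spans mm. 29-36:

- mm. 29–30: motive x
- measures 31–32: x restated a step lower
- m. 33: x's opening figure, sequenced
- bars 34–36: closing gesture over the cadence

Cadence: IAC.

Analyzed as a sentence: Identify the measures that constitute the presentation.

The presentation of a sentence is the basic idea (mm. 29-30) plus its repetition (bars 31-32); the presentation is therefore measures 29-32.

measures 29–32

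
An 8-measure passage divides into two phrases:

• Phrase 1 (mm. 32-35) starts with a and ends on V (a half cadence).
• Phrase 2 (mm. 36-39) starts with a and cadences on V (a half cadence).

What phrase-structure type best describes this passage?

repeated phrase

Both phrases have the same opening (a) and the same cadence (half cadence): the second is a restatement, not a consequent, so this is a repeated phrase rather than a period.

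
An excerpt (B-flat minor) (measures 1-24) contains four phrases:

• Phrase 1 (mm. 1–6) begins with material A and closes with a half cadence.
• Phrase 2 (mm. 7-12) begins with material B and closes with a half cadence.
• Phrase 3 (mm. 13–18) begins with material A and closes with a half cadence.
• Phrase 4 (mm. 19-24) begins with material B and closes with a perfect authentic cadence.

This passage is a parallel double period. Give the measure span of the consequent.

measures 13–24

In a double period the four phrases pair into a large antecedent (phrases 1–2, ending half cadence) and a large consequent (phrases 3–4, ending perfect authentic cadence). The consequent spans mm. 13–24.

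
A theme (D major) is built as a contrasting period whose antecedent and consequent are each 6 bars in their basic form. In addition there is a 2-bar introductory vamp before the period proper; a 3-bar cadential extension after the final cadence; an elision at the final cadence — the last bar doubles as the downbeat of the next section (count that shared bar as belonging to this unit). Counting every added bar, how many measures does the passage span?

Basic contrasting period: 6 + 6 = 12 bars.
12 (basic form) + 2 (introduction) + 3 (cadential extension) = 17.
The elision shares a bar with the next section but does not change this unit's count.

17 measures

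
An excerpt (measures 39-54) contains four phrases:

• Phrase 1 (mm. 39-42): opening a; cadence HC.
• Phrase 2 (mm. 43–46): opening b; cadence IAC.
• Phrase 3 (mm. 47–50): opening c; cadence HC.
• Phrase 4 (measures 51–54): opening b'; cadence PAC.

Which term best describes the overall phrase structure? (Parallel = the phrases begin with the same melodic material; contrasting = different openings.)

contrasting double period

Four phrases in two halves: the first half (bars 39–46) ends with an imperfect authentic cadence, the second (bars 47–54) with a perfect authentic cadence — a large antecedent–consequent pair, i.e. a double period.
Phrase 3 begins with different material from phrase 1, making it contrasting.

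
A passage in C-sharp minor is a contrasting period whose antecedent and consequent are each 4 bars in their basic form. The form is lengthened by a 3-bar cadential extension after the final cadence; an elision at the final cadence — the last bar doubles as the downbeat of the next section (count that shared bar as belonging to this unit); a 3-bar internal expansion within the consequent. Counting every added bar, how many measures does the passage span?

Basic contrasting period: 4 + 4 = 8 bars.
8 (basic form) + 3 (cadential extension) + 3 (internal expansion) = 14.
The elision shares a bar with the next section but does not change this unit's count.

14 measures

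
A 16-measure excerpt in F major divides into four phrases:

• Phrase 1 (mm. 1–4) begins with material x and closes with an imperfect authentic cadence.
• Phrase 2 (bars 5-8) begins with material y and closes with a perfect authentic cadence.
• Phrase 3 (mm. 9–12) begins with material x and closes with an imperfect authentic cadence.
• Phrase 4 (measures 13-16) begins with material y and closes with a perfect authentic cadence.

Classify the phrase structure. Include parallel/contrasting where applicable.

The cadence pattern IAC–PAC–IAC–PAC is weak–strong twice, and phrases 3–4 restate phrases 1–2: a period heard twice, not a double period (which would end weakly at phrase 2).

repeated period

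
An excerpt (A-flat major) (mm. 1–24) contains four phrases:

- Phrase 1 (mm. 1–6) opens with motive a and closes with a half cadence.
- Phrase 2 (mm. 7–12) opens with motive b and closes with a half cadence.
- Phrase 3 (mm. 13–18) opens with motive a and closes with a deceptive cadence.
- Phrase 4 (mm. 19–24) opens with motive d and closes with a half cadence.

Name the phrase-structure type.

Phrase 4 ends with a half cadence, no stronger than phrase 2's half cadence, so the four phrases do not form a double period; nor do phrases 3–4 duplicate 1–2, so it is not a repeated period. With no phrase reaching a conclusive cadence, the passage is a phrase group.

phrase group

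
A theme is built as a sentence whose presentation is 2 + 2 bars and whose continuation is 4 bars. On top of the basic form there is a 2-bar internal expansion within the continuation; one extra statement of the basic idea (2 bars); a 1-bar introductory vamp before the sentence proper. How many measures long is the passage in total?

13 measures

Basic sentence: 2 + 2 + 4 = 8 bars.
8 (basic form) + 2 (internal expansion) + 2 (extra statement) + 1 (introduction) = 13.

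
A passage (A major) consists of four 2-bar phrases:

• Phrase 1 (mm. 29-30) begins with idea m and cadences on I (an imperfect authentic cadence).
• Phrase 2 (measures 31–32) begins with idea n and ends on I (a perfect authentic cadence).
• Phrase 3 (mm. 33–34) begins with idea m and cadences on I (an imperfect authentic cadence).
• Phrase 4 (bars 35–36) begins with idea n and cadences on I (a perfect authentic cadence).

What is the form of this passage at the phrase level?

The cadence pattern IAC–PAC–IAC–PAC is weak–strong twice, and phrases 3–4 restate phrases 1–2: a period heard twice, not a double period (which would end weakly at phrase 2).

repeated period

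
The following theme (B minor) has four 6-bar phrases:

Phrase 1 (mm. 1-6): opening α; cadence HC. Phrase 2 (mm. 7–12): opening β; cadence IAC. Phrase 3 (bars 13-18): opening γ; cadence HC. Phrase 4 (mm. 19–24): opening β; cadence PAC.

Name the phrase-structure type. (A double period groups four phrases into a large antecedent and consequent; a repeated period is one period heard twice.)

Four phrases in two halves: the first half (mm. 1–12) ends with an imperfect authentic cadence, the second (measures 13–24) with a perfect authentic cadence — a large antecedent–consequent pair, i.e. a double period.
Phrase 3 begins with different material from phrase 1, making it contrasting.

contrasting double period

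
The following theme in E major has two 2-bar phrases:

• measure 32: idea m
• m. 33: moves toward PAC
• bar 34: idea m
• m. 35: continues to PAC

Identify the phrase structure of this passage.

Both phrases have the same opening (m) and the same cadence (perfect authentic cadence): the second is a restatement, not a consequent, so this is a repeated phrase rather than a period.

repeated phrase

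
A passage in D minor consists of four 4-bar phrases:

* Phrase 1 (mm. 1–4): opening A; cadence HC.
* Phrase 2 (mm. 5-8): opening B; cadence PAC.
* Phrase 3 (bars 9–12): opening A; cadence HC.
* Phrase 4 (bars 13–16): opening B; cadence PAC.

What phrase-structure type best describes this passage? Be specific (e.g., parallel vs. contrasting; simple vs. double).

The cadence pattern HC–PAC–HC–PAC is weak–strong twice, and phrases 3–4 restate phrases 1–2: a period heard twice, not a double period (which would end weakly at phrase 2).

repeated period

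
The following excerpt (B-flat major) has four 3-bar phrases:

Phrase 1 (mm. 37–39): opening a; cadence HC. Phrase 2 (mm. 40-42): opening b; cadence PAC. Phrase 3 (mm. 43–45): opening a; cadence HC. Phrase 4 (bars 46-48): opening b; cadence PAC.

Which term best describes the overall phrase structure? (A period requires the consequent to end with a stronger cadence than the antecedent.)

The cadence pattern HC–PAC–HC–PAC is weak–strong twice, and phrases 3–4 restate phrases 1–2: a period heard twice, not a double period (which would end weakly at phrase 2).

repeated period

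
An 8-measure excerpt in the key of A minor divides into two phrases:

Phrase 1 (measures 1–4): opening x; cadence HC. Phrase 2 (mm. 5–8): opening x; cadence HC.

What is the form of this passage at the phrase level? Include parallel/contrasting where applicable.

Both phrases have the same opening (x) and the same cadence (half cadence): the second is a restatement, not a consequent, so this is a repeated phrase rather than a period.

repeated phrase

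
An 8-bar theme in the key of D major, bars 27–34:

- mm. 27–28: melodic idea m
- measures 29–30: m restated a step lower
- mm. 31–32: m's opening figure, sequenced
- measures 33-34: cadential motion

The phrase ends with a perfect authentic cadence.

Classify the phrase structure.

sentence

Basic idea (measures 27–28) + its repetition (mm. 29–30) form the presentation; fragmentation and cadence (measures 31-34) form the continuation — the 8-bar whole is a sentence.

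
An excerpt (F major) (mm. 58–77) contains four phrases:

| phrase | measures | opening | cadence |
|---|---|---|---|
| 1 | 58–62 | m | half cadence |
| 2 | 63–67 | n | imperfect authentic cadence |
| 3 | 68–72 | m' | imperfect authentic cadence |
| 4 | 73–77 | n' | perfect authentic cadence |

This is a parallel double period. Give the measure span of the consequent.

In a double period the first pair of phrases (ending imperfect authentic cadence) is the large antecedent and the second pair (ending perfect authentic cadence) is the large consequent; the consequent is measures 68–77.

measures 68–77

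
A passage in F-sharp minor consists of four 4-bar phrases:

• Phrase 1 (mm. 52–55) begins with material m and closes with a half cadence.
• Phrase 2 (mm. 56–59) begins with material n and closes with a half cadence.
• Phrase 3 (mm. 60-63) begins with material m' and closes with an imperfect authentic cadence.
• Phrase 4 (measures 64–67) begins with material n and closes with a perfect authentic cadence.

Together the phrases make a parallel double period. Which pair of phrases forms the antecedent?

In a double period the first pair of phrases (ending half cadence) is the large antecedent and the second pair (ending perfect authentic cadence) is the large consequent; the antecedent is phrases 1 and 2.

phrases 1 and 2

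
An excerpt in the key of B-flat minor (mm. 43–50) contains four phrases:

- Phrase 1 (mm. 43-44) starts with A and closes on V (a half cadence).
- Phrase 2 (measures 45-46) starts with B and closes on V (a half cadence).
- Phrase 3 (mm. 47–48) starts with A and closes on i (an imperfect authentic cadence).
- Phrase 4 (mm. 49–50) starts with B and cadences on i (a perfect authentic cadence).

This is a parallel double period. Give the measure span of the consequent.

measures 47–50

In a double period the first pair of phrases (ending half cadence) is the large antecedent and the second pair (ending perfect authentic cadence) is the large consequent; the consequent is measures 47–50.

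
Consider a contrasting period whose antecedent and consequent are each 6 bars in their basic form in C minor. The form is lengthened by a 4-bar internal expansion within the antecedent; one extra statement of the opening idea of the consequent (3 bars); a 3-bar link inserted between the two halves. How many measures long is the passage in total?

22 measures

Basic contrasting period: 6 + 6 = 12 bars.
12 (basic form) + 4 (internal expansion) + 3 (extra statement) + 3 (link) = 22.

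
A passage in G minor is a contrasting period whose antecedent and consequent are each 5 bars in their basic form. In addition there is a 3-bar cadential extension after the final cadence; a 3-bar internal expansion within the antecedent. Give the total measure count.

Basic contrasting period: 5 + 5 = 10 bars.
10 (basic form) + 3 (cadential extension) + 3 (internal expansion) = 16.

16 measures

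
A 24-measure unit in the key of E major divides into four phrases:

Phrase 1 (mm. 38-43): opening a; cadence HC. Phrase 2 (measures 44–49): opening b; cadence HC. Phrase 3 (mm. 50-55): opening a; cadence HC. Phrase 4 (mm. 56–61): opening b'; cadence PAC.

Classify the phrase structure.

Four phrases in two halves: the first half (mm. 38–49) ends with a half cadence, the second (mm. 50-61) with a perfect authentic cadence — a large antecedent–consequent pair, i.e. a double period.
Phrase 3 begins with the same material as phrase 1, making it parallel.

parallel double period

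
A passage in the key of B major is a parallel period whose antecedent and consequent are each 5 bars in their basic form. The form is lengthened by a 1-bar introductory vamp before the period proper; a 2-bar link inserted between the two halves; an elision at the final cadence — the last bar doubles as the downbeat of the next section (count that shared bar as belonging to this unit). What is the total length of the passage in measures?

Basic parallel period: 5 + 5 = 10 bars.
10 (basic form) + 1 (introduction) + 2 (link) = 13.
The elision shares a bar with the next section but does not change this unit's count.

13 measures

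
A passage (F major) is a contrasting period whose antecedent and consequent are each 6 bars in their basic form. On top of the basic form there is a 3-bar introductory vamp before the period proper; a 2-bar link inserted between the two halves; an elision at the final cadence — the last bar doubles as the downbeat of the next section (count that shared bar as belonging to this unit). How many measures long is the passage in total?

Basic contrasting period: 6 + 6 = 12 bars.
12 (basic form) + 3 (introduction) + 2 (link) = 17.
The elision shares a bar with the next section but does not change this unit's count.

17 measures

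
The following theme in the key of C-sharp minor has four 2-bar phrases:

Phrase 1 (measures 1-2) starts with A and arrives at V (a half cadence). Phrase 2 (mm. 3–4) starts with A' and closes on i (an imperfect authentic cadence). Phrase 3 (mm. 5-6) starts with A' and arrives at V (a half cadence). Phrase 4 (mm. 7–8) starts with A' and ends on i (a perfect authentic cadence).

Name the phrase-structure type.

Four phrases in two halves: the first half (measures 1–4) ends with an imperfect authentic cadence, the second (bars 5–8) with a perfect authentic cadence — a large antecedent–consequent pair, i.e. a double period.
Phrase 3 begins with the same material as phrase 1, making it parallel.

parallel double period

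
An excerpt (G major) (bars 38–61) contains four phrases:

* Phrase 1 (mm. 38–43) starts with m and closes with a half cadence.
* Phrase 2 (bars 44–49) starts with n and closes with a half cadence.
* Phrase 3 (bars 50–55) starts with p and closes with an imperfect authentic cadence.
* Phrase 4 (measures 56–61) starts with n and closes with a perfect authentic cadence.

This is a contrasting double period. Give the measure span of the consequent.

In a double period the first pair of phrases (ending half cadence) is the large antecedent and the second pair (ending perfect authentic cadence) is the large consequent; the consequent is measures 50–61.

measures 50–61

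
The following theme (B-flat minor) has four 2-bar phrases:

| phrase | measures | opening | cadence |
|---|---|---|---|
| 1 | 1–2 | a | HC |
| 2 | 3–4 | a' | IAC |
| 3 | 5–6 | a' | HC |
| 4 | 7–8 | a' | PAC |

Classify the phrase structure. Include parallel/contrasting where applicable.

Four phrases in two halves: the first half (mm. 1–4) ends with an imperfect authentic cadence, the second (mm. 5–8) with a perfect authentic cadence — a large antecedent–consequent pair, i.e. a double period.
Phrase 3 begins with the same material as phrase 1, making it parallel.

parallel double period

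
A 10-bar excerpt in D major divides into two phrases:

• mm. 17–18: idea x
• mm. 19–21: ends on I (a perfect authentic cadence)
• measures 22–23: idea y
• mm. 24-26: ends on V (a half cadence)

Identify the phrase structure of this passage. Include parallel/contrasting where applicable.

The second phrase closes with a half cadence, which is not stronger than the first phrase's perfect authentic cadence; without a weak→strong cadential pair there is no antecedent–consequent relationship, so this is a phrase group rather than a period.

phrase group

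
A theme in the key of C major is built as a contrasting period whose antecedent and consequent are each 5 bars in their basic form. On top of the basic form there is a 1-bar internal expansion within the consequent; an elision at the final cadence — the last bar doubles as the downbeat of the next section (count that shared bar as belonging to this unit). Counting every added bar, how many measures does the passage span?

Basic contrasting period: 5 + 5 = 10 bars.
10 (basic form) + 1 (internal expansion) = 11.
The elision shares a bar with the next section but does not change this unit's count.

11 measures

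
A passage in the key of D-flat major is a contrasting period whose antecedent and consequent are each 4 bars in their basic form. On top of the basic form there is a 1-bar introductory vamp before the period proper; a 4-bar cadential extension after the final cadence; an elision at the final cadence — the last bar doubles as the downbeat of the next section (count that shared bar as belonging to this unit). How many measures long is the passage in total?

Basic contrasting period: 4 + 4 = 8 bars.
8 (basic form) + 1 (introduction) + 4 (cadential extension) = 13.
The elision shares a bar with the next section but does not change this unit's count.

13 measures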